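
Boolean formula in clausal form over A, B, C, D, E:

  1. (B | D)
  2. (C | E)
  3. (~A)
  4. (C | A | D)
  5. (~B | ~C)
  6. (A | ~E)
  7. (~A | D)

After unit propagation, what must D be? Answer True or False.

(~A) stands alone — A = False.
(A | ~E): since A = False, the clause reduces to (~E). E = False.
(E | C): since E = False, the clause reduces to (C). C = True.
In (~C | ~B), ~C is now false; ~B must hold, so B = False.
(B | D): since B = False, the clause reduces to (D). D = True.

True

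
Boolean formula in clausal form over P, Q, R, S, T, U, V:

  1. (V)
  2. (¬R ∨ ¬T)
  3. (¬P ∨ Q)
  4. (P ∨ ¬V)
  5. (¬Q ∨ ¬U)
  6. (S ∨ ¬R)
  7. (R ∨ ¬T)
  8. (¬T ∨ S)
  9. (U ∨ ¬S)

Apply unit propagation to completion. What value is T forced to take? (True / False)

False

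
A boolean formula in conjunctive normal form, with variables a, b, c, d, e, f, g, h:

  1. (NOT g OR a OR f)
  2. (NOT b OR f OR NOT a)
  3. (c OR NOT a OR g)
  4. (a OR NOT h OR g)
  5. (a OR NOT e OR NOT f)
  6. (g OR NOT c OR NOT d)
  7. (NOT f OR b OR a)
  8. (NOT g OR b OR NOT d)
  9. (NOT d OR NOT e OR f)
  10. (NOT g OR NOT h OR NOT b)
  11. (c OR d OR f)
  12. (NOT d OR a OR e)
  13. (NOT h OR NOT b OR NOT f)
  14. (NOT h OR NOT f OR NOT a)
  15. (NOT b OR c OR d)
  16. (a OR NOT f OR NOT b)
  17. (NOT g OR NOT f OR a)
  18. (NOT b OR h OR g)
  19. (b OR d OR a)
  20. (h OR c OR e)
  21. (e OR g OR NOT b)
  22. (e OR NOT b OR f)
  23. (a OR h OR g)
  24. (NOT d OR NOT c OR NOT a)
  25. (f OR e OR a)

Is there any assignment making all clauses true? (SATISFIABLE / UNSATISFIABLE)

SATISFIABLE

Try a = True.
Try b = False.
Try c = True.
  then d is forced to False.
For the remaining variables, e = False, f = False, g = False, h = False works.
Every clause has at least one true literal under this assignment.
So a=T, b=F, c=T, d=F, e=F, f=F, g=F, h=F is a satisfying assignment.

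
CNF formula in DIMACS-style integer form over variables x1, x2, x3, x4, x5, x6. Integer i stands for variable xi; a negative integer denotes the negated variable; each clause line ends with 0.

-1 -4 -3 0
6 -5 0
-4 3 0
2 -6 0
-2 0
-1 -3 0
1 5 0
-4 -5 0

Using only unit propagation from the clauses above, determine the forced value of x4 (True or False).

Unit clause (!x2) sets x2 = False.
(x2 || !x6): since x2 = False, the clause reduces to (!x6). x6 = False.
From (!x5 || x6) and x6 = False: x5 = False.
(x5 || x1): since x5 = False, the clause reduces to (x1). x1 = True.
(!x3 || !x1) with x1 = True leaves only !x3, so x3 = False.
From (!x4 || x3) and x3 = False: x4 = False.

False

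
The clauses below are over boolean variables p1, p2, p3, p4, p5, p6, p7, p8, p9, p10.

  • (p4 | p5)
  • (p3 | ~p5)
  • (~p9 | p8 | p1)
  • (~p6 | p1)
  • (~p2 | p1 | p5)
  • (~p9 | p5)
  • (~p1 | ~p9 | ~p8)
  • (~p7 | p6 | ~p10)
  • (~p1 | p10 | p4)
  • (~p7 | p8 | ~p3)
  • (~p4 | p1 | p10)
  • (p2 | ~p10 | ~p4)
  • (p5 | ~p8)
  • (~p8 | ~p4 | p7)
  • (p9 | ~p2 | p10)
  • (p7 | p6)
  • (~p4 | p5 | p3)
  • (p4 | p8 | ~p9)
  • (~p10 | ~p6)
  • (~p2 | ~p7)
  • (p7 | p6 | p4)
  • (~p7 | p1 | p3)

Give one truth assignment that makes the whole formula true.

p1=T, p2=F, p3=T, p4=T, p5=T, p6=F, p7=T, p8=T, p9=F, p10=F

Try p1 = True.
Try p2 = False.
Try p3 = True.
For the remaining variables, p4 = True, p5 = True, p6 = False, p7 = True, p8 = True, p9 = False, p10 = False works.
Every clause has at least one true literal under this assignment.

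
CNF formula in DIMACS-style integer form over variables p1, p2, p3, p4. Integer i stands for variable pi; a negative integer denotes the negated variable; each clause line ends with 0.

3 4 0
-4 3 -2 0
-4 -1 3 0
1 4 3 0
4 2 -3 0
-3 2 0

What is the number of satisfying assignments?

5

Satisfying assignments:
  p1=F p2=F p3=F p4=T
  p1=F p2=T p3=T p4=F
  p1=F p2=T p3=T p4=T
  p1=T p2=T p3=T p4=F
  p1=T p2=T p3=T p4=T
That's 5 in total.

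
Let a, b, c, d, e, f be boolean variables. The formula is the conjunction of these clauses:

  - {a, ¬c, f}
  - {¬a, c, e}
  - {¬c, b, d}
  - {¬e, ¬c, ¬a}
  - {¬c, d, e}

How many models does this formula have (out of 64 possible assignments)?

Split on c, then a.
  c=1, a=1: remaining (b,d,e,f) ∈ {(0,1,0,0); (0,1,0,1); (1,1,0,0); (1,1,0,1)} — 4.
  c=1, a=0: 5 of the 16 assignments to (b,d,e,f) work.
  c=0, a=1: forces e=1; b, d, f free → 2^3 = 8.
  c=0, a=0: b, d, e, f free → 2^4 = 16.
Total: 4 + 5 + 8 + 16 = 33.

33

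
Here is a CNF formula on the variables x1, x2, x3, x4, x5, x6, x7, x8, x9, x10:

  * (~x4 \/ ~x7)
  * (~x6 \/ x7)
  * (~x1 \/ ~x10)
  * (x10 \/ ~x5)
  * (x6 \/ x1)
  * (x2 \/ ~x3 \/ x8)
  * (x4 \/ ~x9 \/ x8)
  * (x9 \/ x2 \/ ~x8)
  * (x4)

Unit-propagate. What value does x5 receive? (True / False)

False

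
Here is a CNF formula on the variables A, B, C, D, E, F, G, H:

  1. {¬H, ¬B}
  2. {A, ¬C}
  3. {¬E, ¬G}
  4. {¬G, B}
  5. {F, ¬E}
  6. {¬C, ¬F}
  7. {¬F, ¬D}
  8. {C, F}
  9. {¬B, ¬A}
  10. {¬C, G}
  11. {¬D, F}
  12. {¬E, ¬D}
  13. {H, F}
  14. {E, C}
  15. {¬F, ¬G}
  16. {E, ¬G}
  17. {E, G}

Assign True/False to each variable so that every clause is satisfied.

A=F  B=T  C=F  D=F  E=T  F=T  G=F  H=F

Check each clause:
  1. {¬B, ¬H} — ¬H is true.
  2. {A, ¬C} — ¬C is true.
  3. {¬G, ¬E} — ¬G is true.
  4. {B, ¬G} — ¬G is true.
  5. {F, ¬E} — F is true.
  6. {¬C, ¬F} — ¬C is true.
  7. {¬D, ¬F} — ¬D is true.
  8. {C, F} — F is true.
  9. {¬A, ¬B} — ¬A is true.
  10. {¬C, G} — ¬C is true.
  11. {F, ¬D} — ¬D is true.
  12. {¬E, ¬D} — ¬D is true.
  13. {H, F} — F is true.
  14. {E, C} — E is true.
  15. {¬G, ¬F} — ¬G is true.
  16. {E, ¬G} — ¬G is true.
  17. {G, E} — E is true.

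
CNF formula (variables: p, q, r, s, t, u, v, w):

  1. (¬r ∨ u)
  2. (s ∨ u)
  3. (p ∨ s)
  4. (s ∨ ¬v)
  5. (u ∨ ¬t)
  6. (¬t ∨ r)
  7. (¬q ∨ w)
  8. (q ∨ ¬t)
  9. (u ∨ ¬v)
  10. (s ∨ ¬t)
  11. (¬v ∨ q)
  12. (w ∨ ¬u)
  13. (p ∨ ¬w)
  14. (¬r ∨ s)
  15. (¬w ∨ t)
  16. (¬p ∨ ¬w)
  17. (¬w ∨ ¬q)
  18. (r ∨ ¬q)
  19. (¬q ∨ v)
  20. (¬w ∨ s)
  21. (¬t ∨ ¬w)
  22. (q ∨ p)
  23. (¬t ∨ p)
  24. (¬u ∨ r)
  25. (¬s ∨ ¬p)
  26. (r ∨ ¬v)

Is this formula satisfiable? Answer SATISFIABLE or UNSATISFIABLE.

w = True:
  propagation gives p=True; an empty clause results — contradiction.
w = False:
  propagation gives q=False, t=False, v=False, u=False; an empty clause results — contradiction.
Every branch closes, so no satisfying assignment exists.

UNSATISFIABLE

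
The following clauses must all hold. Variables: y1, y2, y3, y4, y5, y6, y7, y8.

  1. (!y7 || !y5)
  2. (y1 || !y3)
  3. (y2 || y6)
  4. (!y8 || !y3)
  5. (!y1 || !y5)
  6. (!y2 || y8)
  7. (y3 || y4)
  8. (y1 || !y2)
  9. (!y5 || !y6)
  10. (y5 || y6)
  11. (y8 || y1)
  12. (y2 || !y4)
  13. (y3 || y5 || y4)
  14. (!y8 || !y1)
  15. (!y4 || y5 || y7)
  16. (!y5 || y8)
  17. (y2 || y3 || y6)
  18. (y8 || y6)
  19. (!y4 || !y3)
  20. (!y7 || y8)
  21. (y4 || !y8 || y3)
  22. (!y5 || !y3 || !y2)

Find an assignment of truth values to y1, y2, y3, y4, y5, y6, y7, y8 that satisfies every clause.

Branch on y1: take y1 = True.
  then y5 is forced to False.
  then y6 is forced to True.
  then y8 is forced to False.
  then y2 is forced to False.
  then y4 is forced to False.
  then y3 is forced to True.
  then y7 is forced to False.

y1=True, y2=False, y3=True, y4=False, y5=False, y6=True, y7=False, y8=False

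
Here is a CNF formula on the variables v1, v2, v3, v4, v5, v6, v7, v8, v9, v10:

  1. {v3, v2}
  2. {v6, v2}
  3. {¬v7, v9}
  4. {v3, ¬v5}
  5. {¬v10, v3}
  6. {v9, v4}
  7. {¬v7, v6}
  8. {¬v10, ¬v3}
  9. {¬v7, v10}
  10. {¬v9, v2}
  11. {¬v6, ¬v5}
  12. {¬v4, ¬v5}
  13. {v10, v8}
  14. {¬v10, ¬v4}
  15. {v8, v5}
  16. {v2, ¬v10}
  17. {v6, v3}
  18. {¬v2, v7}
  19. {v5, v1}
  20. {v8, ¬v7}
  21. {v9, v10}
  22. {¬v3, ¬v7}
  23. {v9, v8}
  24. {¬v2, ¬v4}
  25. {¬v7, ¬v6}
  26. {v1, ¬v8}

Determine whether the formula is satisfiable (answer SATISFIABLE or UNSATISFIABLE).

UNSATISFIABLE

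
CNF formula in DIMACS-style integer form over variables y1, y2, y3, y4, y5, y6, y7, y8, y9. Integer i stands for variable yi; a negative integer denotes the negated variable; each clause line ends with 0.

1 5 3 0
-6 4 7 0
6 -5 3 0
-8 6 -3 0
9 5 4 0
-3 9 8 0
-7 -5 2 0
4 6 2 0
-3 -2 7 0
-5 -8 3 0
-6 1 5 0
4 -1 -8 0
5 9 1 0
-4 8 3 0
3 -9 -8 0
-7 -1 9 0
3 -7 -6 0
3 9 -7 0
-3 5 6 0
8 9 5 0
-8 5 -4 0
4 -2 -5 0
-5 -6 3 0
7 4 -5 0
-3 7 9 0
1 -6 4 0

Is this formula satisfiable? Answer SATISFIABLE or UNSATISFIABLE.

Branch on y1: take y1 = False.
Branch on y2: take y2 = True.
Set y3 = True and propagate.
  then y7 is forced to True.
For the remaining variables, y4 = True, y5 = True, y6 = True, y8 = True, y9 = False works.
So y1 = F  y2 = T  y3 = T  y4 = T  y5 = T  y6 = T  y7 = T  y8 = T  y9 = F is a satisfying assignment.

SATISFIABLE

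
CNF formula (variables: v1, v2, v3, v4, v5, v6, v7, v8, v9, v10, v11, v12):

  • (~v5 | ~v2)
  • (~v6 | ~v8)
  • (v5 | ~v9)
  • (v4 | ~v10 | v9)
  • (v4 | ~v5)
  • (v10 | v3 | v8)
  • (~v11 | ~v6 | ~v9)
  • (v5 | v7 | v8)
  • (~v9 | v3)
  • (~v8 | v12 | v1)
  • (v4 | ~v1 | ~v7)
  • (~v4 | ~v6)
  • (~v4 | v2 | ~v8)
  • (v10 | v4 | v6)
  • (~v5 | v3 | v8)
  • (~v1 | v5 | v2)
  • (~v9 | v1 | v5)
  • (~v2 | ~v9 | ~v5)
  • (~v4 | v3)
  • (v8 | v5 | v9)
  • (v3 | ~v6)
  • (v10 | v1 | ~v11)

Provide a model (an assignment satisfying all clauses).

Pure literal: v3 appears only positively; assign v3 = True.
Try v1 = True.
Set v2 = True and propagate.
  then v5 is forced to False.
  then v9 is forced to False.
  then v8 is forced to True.
  then v6 is forced to False.
Try v4 = True.
v7, v10, v11, v12 are now unconstrained; take v7 = True, v10 = True, v11 = True, v12 = False.
Every clause has at least one true literal under this assignment.
Check each clause:
  1. (~v2 | ~v5) — ~v5 is true.
  2. (~v8 | ~v6) — ~v6 is true.
  3. (~v9 | v5) — ~v9 is true.
  4. (v4 | v9 | ~v10) — v4 is true.
  5. (~v5 | v4) — ~v5 is true.
  6. (v10 | v8 | v3) — v8 is true.
  7. (~v6 | ~v9 | ~v11) — ~v6 is true.
  8. (v8 | v5 | v7) — v8 is true.
  9. (~v9 | v3) — v3 is true.
  10. (v12 | ~v8 | v1) — v1 is true.
  11. (~v1 | ~v7 | v4) — v4 is true.
  12. (~v4 | ~v6) — ~v6 is true.
  13. (v2 | ~v4 | ~v8) — v2 is true.
  14. (v6 | v10 | v4) — v10 is true.
  15. (v8 | ~v5 | v3) — v8 is true.
  16. (v2 | v5 | ~v1) — v2 is true.
  17. (v5 | ~v9 | v1) — v1 is true.
  18. (~v5 | ~v2 | ~v9) — ~v5 is true.
  19. (v3 | ~v4) — v3 is true.
  20. (v9 | v8 | v5) — v8 is true.
  21. (v3 | ~v6) — ~v6 is true.
  22. (v1 | v10 | ~v11) — v1 is true.

v1 = True, v2 = True, v3 = True, v4 = True, v5 = False, v6 = False, v7 = True, v8 = True, v9 = False, v10 = True, v11 = True, v12 = False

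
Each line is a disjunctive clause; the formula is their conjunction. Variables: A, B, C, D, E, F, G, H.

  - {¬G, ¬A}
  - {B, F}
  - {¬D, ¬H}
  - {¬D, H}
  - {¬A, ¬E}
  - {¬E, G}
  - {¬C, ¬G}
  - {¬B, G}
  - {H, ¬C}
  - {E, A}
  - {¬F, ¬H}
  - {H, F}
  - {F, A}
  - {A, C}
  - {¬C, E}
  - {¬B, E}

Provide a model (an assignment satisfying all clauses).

A = True, B = False, C = False, D = False, E = False, F = True, G = False, H = False

Check each clause:
  1. {¬G, ¬A} — ¬G is true.
  2. {B, F} — F is true.
  3. {¬H, ¬D} — ¬H is true.
  4. {¬D, H} — ¬D is true.
  5. {¬A, ¬E} — ¬E is true.
  6. {¬E, G} — ¬E is true.
  7. {¬G, ¬C} — ¬G is true.
  8. {G, ¬B} — ¬B is true.
  9. {¬C, H} — ¬C is true.
  10. {A, E} — A is true.
  11. {¬F, ¬H} — ¬H is true.
  12. {H, F} — F is true.
  13. {F, A} — A is true.
  14. {C, A} — A is true.
  15. {¬C, E} — ¬C is true.
  16. {E, ¬B} — ¬B is true.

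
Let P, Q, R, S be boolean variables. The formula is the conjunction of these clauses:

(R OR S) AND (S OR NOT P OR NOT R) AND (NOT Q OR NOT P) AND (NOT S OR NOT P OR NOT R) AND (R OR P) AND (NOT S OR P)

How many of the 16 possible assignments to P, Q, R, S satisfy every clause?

3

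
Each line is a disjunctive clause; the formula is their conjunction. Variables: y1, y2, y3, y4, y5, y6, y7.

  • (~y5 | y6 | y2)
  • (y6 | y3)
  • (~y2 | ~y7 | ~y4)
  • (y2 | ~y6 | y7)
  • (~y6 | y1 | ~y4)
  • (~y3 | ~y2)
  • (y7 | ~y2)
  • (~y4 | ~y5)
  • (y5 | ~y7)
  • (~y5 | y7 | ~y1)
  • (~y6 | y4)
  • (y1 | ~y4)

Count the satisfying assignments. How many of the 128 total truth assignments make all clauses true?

The models are:
  y1=0 y2=0 y3=1 y4=0 y5=0 y6=0 y7=0
  y1=1 y2=0 y3=1 y4=0 y5=0 y6=0 y7=0
  y1=1 y2=0 y3=1 y4=1 y5=0 y6=0 y7=0
Count: 3.

3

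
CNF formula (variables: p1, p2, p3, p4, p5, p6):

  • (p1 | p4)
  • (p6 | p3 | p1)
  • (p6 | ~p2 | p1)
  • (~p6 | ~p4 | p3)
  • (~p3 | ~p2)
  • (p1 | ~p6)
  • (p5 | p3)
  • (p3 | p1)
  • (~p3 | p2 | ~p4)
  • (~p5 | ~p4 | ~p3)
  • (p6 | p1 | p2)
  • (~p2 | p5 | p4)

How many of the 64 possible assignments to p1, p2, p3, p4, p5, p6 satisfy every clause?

10

Case analysis on p3 and p1:
  p3=T, p1=T: remaining (p2,p4,p5,p6) ∈ {(F,F,F,F); (F,F,F,T); (F,F,T,F); (F,F,T,T)} — 4.
  p3=T, p1=F: a clause becomes empty — 0.
  p3=F, p1=T: p2 free; 3 ways for (p4,p5,p6) × 2^1 = 6.
  p3=F, p1=F: a clause becomes empty — 0.
Total: 4 + 0 + 6 + 0 = 10.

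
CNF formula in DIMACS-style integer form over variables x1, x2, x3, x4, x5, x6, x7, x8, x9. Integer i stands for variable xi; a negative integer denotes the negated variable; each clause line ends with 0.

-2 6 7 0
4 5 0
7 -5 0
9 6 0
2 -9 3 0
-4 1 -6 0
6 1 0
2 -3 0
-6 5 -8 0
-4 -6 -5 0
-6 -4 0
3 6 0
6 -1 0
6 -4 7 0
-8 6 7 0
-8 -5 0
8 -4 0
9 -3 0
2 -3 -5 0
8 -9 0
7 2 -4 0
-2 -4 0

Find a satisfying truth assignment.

x1=False, x2=True, x3=False, x4=False, x5=True, x6=True, x7=True, x8=False, x9=False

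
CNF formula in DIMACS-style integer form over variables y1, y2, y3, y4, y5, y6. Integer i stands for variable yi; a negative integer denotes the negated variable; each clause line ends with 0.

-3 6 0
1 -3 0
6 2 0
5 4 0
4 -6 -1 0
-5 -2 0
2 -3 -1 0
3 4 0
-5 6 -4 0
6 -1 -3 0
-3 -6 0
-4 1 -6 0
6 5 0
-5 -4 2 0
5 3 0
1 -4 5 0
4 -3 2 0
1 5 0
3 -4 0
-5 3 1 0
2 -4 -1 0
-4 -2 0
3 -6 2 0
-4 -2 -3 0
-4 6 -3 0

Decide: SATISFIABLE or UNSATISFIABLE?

UNSATISFIABLE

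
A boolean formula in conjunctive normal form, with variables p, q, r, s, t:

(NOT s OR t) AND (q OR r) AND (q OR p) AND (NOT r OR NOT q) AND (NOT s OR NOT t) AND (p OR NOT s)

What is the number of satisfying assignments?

6

Satisfying assignments:
  p=0 q=1 r=0 s=0 t=0
  p=0 q=1 r=0 s=0 t=1
  p=1 q=0 r=1 s=0 t=0
  p=1 q=0 r=1 s=0 t=1
  p=1 q=1 r=0 s=0 t=0
  p=1 q=1 r=0 s=0 t=1
Count: 6.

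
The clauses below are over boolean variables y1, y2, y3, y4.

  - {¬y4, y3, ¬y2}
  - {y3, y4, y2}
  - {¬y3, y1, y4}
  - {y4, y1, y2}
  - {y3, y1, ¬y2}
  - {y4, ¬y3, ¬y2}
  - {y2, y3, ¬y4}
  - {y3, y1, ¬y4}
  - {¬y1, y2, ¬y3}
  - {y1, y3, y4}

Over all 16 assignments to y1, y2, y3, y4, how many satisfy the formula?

4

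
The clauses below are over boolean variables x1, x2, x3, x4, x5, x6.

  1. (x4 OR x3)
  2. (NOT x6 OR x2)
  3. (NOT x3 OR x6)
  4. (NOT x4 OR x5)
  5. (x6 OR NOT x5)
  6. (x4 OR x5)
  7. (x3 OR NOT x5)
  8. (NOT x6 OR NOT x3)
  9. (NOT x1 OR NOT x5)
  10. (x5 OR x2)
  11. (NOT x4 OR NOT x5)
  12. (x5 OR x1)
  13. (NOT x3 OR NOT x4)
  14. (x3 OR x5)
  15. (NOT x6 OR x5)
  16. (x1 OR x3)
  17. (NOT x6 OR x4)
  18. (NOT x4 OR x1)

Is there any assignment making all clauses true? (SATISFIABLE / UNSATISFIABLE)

UNSATISFIABLE

x5 = True:
  propagation gives x6=True, x2=True, x3=True; an empty clause results — contradiction.
x5 = False:
  propagation gives x4=False; an empty clause results — contradiction.
Every branch closes, so no satisfying assignment exists.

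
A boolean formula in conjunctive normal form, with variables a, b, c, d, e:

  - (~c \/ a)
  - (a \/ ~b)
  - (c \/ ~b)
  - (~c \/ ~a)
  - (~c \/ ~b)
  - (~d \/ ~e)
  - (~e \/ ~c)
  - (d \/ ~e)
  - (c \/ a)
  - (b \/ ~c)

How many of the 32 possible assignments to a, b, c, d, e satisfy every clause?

2

The models are:
  a=1 b=0 c=0 d=0 e=0
  a=1 b=0 c=0 d=1 e=0
That's 2 in total.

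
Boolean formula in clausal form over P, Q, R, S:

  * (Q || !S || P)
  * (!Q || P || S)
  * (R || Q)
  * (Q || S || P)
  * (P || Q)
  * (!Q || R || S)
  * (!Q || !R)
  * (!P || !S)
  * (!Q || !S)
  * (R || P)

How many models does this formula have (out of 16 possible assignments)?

1

Satisfying assignments:
  P=T Q=F R=T S=F
That's 1 in total.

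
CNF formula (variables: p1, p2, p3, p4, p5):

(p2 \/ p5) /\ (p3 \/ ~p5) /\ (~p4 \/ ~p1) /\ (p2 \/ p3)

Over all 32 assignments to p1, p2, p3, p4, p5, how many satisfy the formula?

12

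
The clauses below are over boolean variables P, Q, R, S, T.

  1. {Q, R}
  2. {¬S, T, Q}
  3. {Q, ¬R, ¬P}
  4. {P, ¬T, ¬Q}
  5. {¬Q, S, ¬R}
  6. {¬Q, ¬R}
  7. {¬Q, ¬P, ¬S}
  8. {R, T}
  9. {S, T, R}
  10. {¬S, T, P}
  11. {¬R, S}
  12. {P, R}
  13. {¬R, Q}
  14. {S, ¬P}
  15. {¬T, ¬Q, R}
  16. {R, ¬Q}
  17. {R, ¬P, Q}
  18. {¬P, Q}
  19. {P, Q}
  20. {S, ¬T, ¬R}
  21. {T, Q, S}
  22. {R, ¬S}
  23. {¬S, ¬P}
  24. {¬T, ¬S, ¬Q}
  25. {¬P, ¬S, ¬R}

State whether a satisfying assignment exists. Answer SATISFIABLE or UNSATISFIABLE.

UNSATISFIABLE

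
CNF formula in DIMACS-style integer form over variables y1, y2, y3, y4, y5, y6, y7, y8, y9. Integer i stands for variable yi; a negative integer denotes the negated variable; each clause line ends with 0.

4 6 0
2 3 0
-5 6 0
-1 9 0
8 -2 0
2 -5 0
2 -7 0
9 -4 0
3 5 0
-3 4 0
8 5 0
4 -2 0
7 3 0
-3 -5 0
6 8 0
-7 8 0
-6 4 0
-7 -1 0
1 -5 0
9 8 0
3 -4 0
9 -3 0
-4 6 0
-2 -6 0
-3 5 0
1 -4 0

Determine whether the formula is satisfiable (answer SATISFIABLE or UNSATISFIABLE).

UNSATISFIABLE

y3 = True:
  propagation gives y4=True, y9=True, y5=False; an empty clause results — contradiction.
y3 = False:
  propagation gives y2=True, y8=True, y5=True, y6=True; an empty clause results — contradiction.
Every branch closes, so no satisfying assignment exists.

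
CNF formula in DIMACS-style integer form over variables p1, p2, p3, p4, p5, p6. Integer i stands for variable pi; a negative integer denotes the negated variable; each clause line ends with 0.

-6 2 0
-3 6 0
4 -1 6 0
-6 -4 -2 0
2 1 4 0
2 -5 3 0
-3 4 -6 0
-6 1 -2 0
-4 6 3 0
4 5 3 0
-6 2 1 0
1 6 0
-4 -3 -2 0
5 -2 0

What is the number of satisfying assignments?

Satisfying assignments:
  p1=T p2=T p3=F p4=F p5=T p6=T
That's 1 in total.

1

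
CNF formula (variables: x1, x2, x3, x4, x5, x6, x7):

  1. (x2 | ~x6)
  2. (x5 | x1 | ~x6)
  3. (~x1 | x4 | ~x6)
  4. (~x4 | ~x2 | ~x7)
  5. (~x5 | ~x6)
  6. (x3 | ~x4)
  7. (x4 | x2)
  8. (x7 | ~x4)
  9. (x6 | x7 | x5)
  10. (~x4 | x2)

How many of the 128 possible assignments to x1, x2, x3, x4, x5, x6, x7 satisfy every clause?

12

Case analysis on x4 and x6:
  x4=T, x6=T: a clause becomes empty — 0.
  x4=T, x6=F: a clause becomes empty — 0.
  x4=F, x6=T: a clause becomes empty — 0.
  x4=F, x6=F: x1, x3 free; 3 ways for (x2,x5,x7) × 2^2 = 12.
Total: 0 + 0 + 0 + 12 = 12.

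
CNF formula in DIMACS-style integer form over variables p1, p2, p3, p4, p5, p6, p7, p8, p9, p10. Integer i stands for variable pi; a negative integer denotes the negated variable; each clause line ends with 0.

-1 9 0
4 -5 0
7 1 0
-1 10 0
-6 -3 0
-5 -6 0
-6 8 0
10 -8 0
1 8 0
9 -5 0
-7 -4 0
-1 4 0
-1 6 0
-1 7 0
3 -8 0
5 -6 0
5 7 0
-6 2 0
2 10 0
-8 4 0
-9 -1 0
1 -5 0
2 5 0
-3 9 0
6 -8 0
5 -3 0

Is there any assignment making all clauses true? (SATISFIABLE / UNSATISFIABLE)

p1 = True:
  propagation gives p9=True; an empty clause results — contradiction.
p1 = False:
  propagation gives p7=True, p8=True, p10=True, p4=False; an empty clause results — contradiction.
Every branch closes, so no satisfying assignment exists.

UNSATISFIABLE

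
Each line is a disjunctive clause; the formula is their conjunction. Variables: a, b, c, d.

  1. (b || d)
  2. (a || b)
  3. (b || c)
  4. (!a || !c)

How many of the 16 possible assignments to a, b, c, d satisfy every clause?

The models are:
  a=0 b=1 c=0 d=0
  a=0 b=1 c=0 d=1
  a=0 b=1 c=1 d=0
  a=0 b=1 c=1 d=1
  a=1 b=1 c=0 d=0
  a=1 b=1 c=0 d=1
That's 6 in total.

6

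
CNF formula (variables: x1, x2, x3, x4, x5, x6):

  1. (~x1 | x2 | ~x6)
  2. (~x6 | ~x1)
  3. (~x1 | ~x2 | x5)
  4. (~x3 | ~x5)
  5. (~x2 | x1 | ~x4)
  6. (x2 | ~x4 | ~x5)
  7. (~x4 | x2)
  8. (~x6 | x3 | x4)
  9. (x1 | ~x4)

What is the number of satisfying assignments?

Split on x1, then x2.
  x1=T, x2=T: remaining (x3,x4,x5,x6) ∈ {(F,F,T,F); (F,T,T,F)} — 2.
  x1=T, x2=F: remaining (x3,x4,x5,x6) ∈ {(F,F,F,F); (F,F,T,F); (T,F,F,F)} — 3.
  x1=F, x2=T: remaining (x3,x4,x5,x6) ∈ {(F,F,F,F); (F,F,T,F); (T,F,F,F); (T,F,F,T)} — 4.
  x1=F, x2=F: remaining (x3,x4,x5,x6) ∈ {(F,F,F,F); (F,F,T,F); (T,F,F,F); (T,F,F,T)} — 4.
Total: 2 + 3 + 4 + 4 = 13.

13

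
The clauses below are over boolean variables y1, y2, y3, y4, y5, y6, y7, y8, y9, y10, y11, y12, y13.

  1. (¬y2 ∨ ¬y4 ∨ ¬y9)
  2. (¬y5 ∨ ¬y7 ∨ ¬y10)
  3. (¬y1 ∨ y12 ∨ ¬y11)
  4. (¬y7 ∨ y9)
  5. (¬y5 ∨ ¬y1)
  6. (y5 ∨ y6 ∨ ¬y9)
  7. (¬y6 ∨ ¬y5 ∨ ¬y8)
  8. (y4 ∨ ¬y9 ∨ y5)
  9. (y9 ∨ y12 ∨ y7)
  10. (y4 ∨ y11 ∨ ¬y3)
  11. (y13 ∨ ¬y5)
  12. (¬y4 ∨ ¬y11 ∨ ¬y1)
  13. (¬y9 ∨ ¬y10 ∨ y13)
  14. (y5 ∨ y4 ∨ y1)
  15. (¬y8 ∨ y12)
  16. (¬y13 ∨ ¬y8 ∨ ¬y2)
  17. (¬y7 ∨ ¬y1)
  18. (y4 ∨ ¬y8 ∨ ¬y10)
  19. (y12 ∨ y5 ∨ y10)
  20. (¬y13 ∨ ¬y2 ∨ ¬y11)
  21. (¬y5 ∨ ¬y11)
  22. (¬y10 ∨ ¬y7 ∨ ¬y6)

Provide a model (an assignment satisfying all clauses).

Pure literal: y2 appears only negated; assign y2 = False.
y3 occurs only negated in the remaining clauses — set y3 = False.
Branch on y1: take y1 = False.
Branch on y4: take y4 = True.
The remaining clauses are satisfied by y5 = False, y6 = True, y7 = False, y8 = True, y9 = False, y10 = True, y11 = True, y12 = True, y13 = False.
Every clause has at least one true literal under this assignment.
Check each clause:
  1. (¬y9 ∨ ¬y4 ∨ ¬y2) — ¬y2 is true.
  2. (¬y7 ∨ ¬y5 ∨ ¬y10) — ¬y7 is true.
  3. (¬y11 ∨ ¬y1 ∨ y12) — y12 is true.
  4. (y9 ∨ ¬y7) — ¬y7 is true.
  5. (¬y5 ∨ ¬y1) — ¬y5 is true.
  6. (¬y9 ∨ y6 ∨ y5) — y6 is true.
  7. (¬y6 ∨ ¬y5 ∨ ¬y8) — ¬y5 is true.
  8. (¬y9 ∨ y4 ∨ y5) — y4 is true.
  9. (y9 ∨ y7 ∨ y12) — y12 is true.
  10. (y4 ∨ ¬y3 ∨ y11) — y11 is true.
  11. (¬y5 ∨ y13) — ¬y5 is true.
  12. (¬y11 ∨ ¬y4 ∨ ¬y1) — ¬y1 is true.
  13. (¬y10 ∨ y13 ∨ ¬y9) — ¬y9 is true.
  14. (y4 ∨ y5 ∨ y1) — y4 is true.
  15. (y12 ∨ ¬y8) — y12 is true.
  16. (¬y2 ∨ ¬y8 ∨ ¬y13) — ¬y13 is true.
  17. (¬y7 ∨ ¬y1) — ¬y7 is true.
  18. (y4 ∨ ¬y10 ∨ ¬y8) — y4 is true.
  19. (y10 ∨ y5 ∨ y12) — y10 is true.
  20. (¬y13 ∨ ¬y2 ∨ ¬y11) — ¬y13 is true.
  21. (¬y5 ∨ ¬y11) — ¬y5 is true.
  22. (¬y6 ∨ ¬y7 ∨ ¬y10) — ¬y7 is true.

y1=False  y2=False  y3=False  y4=True  y5=False  y6=True  y7=False  y8=True  y9=False  y10=True  y11=True  y12=True  y13=False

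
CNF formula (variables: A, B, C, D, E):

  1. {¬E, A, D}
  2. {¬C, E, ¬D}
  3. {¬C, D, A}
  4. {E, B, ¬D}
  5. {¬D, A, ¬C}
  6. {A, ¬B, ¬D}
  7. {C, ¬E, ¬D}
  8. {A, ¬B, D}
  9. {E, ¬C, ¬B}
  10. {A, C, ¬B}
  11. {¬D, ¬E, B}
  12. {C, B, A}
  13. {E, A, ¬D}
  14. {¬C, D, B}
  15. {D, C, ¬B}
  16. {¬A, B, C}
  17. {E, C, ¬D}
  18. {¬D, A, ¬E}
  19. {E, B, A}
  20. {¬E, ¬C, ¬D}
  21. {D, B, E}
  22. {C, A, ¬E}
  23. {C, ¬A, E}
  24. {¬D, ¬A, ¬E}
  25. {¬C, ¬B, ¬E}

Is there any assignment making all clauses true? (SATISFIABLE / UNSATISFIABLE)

UNSATISFIABLE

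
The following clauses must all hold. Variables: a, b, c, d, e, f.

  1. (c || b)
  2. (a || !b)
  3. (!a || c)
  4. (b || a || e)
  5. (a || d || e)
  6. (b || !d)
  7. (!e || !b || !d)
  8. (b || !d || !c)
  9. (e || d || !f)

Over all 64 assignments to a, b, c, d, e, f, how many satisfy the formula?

Split on b, then d.
  b=T, d=T: remaining (a,c,e,f) ∈ {(T,T,F,F); (T,T,F,T)} — 2.
  b=T, d=F: remaining (a,c,e,f) ∈ {(T,T,F,F); (T,T,T,F); (T,T,T,T)} — 3.
  b=F, d=T: a clause becomes empty — 0.
  b=F, d=F: 5 of the 16 assignments to (a,c,e,f) work.
Total: 2 + 3 + 0 + 5 = 10.

10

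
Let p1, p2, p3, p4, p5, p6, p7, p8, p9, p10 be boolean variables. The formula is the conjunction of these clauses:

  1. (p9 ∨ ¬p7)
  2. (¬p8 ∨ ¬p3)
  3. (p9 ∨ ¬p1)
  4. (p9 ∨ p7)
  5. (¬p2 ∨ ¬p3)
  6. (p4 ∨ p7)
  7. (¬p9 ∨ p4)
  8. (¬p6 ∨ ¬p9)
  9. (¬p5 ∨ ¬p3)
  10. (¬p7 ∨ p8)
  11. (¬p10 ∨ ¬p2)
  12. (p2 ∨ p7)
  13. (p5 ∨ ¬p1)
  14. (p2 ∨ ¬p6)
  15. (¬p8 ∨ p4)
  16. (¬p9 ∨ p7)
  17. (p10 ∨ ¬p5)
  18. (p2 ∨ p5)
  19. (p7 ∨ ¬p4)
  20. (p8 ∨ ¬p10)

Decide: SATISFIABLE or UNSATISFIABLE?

Pure literal: p3 appears only negated; assign p3 = False.
Pure literal: p6 appears only negated; assign p6 = False.
Try p1 = True.
  then p9 is forced to True.
  then p4 is forced to True.
  then p5 is forced to True.
  then p7 is forced to True.
  then p8 is forced to True.
  then p10 is forced to True.
  then p2 is forced to False.
So p1 = T, p2 = F, p3 = F, p4 = T, p5 = T, p6 = F, p7 = T, p8 = T, p9 = T, p10 = T is a satisfying assignment.

SATISFIABLE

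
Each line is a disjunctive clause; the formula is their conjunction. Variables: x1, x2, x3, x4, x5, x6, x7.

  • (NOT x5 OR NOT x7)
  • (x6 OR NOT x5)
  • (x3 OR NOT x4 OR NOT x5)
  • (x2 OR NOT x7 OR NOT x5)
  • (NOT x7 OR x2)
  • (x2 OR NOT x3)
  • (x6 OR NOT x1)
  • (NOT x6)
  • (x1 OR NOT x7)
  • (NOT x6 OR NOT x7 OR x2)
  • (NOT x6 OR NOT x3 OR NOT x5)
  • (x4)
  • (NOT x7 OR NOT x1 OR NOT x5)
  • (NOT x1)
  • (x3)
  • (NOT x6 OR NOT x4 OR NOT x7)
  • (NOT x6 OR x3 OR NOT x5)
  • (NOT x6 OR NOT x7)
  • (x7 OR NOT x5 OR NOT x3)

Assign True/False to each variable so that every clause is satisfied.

The clause (NOT x6) is unit: x6 must be False.
Unit propagation: (NOT x5) forces x5 = False.
The clause (NOT x1) is unit: x1 must be False.
The clause (NOT x7) is unit: x7 must be False.
The clause (x4) is unit: x4 must be True.
The clause (x3) is unit: x3 must be True.
(x2) is a unit clause, so x2 = True.

x1=False, x2=True, x3=True, x4=True, x5=False, x6=False, x7=False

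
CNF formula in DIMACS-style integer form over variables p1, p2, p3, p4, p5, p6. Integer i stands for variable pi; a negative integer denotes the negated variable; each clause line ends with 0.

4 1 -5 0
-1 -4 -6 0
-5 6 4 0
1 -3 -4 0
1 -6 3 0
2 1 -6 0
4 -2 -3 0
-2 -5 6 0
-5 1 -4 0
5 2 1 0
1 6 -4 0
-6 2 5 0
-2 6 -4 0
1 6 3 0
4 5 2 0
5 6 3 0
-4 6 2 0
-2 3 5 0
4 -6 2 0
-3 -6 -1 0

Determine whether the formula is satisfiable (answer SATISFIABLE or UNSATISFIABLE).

Set p1 = True and propagate.
The remaining clauses are satisfied by p2 = True, p3 = False, p4 = False, p5 = True, p6 = True.
So p1=True, p2=True, p3=False, p4=False, p5=True, p6=True is a satisfying assignment.

SATISFIABLE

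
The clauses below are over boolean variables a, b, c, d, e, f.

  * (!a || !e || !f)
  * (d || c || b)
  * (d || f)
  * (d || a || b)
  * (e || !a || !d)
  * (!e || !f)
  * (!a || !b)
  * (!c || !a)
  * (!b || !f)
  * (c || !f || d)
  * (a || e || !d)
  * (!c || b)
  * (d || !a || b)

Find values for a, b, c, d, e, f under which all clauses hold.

a=False  b=True  c=False  d=True  e=True  f=False

Check each clause:
  1. (!a || !e || !f) — !f is true.
  2. (b || d || c) — b is true.
  3. (f || d) — d is true.
  4. (d || a || b) — b is true.
  5. (!d || !a || e) — e is true.
  6. (!e || !f) — !f is true.
  7. (!b || !a) — !a is true.
  8. (!a || !c) — !c is true.
  9. (!b || !f) — !f is true.
  10. (c || d || !f) — !f is true.
  11. (!d || e || a) — e is true.
  12. (!c || b) — b is true.
  13. (b || !a || d) — b is true.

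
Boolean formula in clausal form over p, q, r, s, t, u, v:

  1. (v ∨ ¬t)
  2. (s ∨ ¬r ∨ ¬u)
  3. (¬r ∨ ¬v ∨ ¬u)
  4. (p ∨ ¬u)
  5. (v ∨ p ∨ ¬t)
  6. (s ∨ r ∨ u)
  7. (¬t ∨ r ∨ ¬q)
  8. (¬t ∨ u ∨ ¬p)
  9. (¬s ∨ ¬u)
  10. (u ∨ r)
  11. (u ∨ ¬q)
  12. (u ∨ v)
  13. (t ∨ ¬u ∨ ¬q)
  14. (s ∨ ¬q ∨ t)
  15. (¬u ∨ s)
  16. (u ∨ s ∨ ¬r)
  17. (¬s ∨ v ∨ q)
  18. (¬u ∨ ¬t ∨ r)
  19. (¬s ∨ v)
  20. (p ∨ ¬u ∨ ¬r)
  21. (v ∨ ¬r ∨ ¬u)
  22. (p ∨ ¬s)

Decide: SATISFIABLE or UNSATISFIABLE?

SATISFIABLE

Branch on p: take p = True.
Set q = False and propagate.
Try r = True.
The remaining clauses are satisfied by s = True, t = False, u = False, v = True.
Every clause has at least one true literal under this assignment.
So p=1  q=0  r=1  s=1  t=0  u=0  v=1 is a satisfying assignment.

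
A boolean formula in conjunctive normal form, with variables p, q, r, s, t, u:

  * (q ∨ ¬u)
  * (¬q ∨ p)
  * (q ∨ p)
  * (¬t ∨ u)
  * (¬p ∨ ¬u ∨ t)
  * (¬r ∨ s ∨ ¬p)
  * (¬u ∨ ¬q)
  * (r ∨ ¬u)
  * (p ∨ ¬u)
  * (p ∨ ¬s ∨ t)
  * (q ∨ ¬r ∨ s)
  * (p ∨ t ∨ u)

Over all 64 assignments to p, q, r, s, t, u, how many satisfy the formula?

Satisfying assignments:
  p=1 q=0 r=0 s=0 t=0 u=0
  p=1 q=0 r=0 s=1 t=0 u=0
  p=1 q=0 r=1 s=1 t=0 u=0
  p=1 q=1 r=0 s=0 t=0 u=0
  p=1 q=1 r=0 s=1 t=0 u=0
  p=1 q=1 r=1 s=1 t=0 u=0
Count: 6.

6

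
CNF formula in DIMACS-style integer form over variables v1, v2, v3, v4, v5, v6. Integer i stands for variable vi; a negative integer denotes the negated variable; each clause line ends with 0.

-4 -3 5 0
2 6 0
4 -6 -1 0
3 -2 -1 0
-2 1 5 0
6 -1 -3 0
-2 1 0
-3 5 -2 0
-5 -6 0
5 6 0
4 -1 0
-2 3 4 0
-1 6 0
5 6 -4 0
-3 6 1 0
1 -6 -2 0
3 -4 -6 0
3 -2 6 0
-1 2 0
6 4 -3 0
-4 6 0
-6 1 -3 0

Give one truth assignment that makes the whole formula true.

v1=False, v2=False, v3=False, v4=False, v5=False, v6=True

Check each clause:
  1. (v5 \/ ~v4 \/ ~v3) — ~v3 is true.
  2. (v6 \/ v2) — v6 is true.
  3. (~v6 \/ ~v1 \/ v4) — ~v1 is true.
  4. (~v1 \/ v3 \/ ~v2) — ~v2 is true.
  5. (v5 \/ v1 \/ ~v2) — ~v2 is true.
  6. (~v1 \/ ~v3 \/ v6) — ~v3 is true.
  7. (v1 \/ ~v2) — ~v2 is true.
  8. (~v3 \/ v5 \/ ~v2) — ~v3 is true.
  9. (~v5 \/ ~v6) — ~v5 is true.
  10. (v5 \/ v6) — v6 is true.
  11. (~v1 \/ v4) — ~v1 is true.
  12. (~v2 \/ v4 \/ v3) — ~v2 is true.
  13. (~v1 \/ v6) — v6 is true.
  14. (~v4 \/ v5 \/ v6) — ~v4 is true.
  15. (v1 \/ ~v3 \/ v6) — ~v3 is true.
  16. (v1 \/ ~v2 \/ ~v6) — ~v2 is true.
  17. (~v6 \/ ~v4 \/ v3) — ~v4 is true.
  18. (v3 \/ v6 \/ ~v2) — ~v2 is true.
  19. (~v1 \/ v2) — ~v1 is true.
  20. (~v3 \/ v6 \/ v4) — ~v3 is true.
  21. (~v4 \/ v6) — ~v4 is true.
  22. (~v3 \/ ~v6 \/ v1) — ~v3 is true.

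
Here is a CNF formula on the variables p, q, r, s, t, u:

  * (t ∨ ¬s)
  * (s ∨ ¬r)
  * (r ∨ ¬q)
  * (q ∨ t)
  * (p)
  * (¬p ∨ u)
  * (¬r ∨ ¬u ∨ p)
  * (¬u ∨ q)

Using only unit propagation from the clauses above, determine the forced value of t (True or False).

True

(p) is a unit clause: p = True.
In (u ∨ ¬p), ¬p is now false; u must hold, so u = True.
In (q ∨ ¬u), ¬u is now false; q must hold, so q = True.
From (¬q ∨ r) and q = True: r = True.
(¬r ∨ s) with r = True leaves only s, so s = True.
(t ∨ ¬s) with s = True leaves only t, so t = True.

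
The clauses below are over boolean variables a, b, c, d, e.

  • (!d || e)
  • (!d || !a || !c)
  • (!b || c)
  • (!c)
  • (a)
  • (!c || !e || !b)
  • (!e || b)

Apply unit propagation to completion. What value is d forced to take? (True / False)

False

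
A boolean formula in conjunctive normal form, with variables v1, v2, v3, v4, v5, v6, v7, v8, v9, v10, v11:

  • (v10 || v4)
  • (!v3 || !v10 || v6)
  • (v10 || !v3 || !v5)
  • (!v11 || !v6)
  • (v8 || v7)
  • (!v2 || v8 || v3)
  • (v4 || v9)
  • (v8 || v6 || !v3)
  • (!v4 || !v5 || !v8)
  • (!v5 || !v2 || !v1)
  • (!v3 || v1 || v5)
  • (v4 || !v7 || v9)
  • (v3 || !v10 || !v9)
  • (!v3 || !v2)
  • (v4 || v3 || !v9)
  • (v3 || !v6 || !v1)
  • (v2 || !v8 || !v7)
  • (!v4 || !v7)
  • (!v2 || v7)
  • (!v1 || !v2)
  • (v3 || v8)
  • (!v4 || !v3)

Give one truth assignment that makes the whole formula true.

v1 = 0, v2 = 0, v3 = 0, v4 = 1, v5 = 0, v6 = 0, v7 = 0, v8 = 1, v9 = 1, v10 = 0, v11 = 1

Check each clause:
  1. (v4 || v10) — v4 is true.
  2. (!v3 || v6 || !v10) — !v3 is true.
  3. (!v5 || !v3 || v10) — !v5 is true.
  4. (!v11 || !v6) — !v6 is true.
  5. (v7 || v8) — v8 is true.
  6. (v3 || v8 || !v2) — v8 is true.
  7. (v4 || v9) — v9 is true.
  8. (!v3 || v8 || v6) — v8 is true.
  9. (!v8 || !v4 || !v5) — !v5 is true.
  10. (!v5 || !v2 || !v1) — !v5 is true.
  11. (!v3 || v1 || v5) — !v3 is true.
  12. (!v7 || v4 || v9) — v9 is true.
  13. (v3 || !v10 || !v9) — !v10 is true.
  14. (!v2 || !v3) — !v3 is true.
  15. (v3 || v4 || !v9) — v4 is true.
  16. (!v1 || !v6 || v3) — !v6 is true.
  17. (!v7 || !v8 || v2) — !v7 is true.
  18. (!v7 || !v4) — !v7 is true.
  19. (!v2 || v7) — !v2 is true.
  20. (!v1 || !v2) — !v2 is true.
  21. (v8 || v3) — v8 is true.
  22. (!v4 || !v3) — !v3 is true.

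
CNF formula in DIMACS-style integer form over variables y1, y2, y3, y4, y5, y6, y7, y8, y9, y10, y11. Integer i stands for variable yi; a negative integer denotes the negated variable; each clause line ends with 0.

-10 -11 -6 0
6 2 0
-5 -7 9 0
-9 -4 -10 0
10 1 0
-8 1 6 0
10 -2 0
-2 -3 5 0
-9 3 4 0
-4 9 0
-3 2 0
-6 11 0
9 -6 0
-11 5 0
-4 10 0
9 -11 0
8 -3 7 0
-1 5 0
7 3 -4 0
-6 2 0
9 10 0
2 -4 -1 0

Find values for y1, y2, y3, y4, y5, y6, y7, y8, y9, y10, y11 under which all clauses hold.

Branch on y1: take y1 = True.
  then y5 is forced to True.
Set y2 = True and propagate.
  then y10 is forced to True.
For the remaining variables, y3 = True, y4 = False, y6 = False, y7 = False, y8 = True, y9 = False, y11 = False works.
Every clause has at least one true literal under this assignment.

y1=T  y2=T  y3=T  y4=F  y5=T  y6=F  y7=F  y8=T  y9=F  y10=T  y11=F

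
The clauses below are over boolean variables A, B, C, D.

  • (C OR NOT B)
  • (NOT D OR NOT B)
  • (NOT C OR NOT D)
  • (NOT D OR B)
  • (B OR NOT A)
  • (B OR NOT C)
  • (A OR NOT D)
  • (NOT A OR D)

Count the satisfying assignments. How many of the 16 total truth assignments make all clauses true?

2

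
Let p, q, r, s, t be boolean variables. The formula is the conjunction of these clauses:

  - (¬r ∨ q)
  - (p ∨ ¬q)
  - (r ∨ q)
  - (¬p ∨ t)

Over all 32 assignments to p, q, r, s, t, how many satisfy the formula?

Satisfying assignments:
  p=T q=T r=F s=F t=T
  p=T q=T r=F s=T t=T
  p=T q=T r=T s=F t=T
  p=T q=T r=T s=T t=T
That's 4 in total.

4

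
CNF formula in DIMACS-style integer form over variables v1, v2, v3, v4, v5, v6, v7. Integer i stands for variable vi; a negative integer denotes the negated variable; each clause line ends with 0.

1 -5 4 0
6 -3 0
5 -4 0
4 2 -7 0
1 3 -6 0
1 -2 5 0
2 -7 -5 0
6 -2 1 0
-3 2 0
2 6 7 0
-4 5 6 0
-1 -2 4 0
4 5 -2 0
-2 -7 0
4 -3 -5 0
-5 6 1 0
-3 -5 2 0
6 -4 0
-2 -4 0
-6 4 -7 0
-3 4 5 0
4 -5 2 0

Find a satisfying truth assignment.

Try v1 = True.
Branch on v2: take v2 = False.
  then v3 is forced to False.
Branch on v4: take v4 = True.
  then v5 is forced to True.
  then v7 is forced to False.
  then v6 is forced to True.

v1 = True, v2 = False, v3 = False, v4 = True, v5 = True, v6 = True, v7 = False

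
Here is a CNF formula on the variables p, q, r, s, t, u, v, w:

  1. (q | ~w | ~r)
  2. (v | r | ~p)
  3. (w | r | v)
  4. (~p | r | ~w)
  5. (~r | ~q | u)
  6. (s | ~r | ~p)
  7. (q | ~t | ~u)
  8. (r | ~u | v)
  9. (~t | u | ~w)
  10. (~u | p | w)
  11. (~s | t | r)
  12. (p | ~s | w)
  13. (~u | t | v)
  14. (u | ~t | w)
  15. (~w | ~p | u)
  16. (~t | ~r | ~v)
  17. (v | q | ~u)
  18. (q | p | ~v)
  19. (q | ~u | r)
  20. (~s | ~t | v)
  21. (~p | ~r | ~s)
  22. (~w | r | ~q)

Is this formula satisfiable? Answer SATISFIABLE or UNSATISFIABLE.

SATISFIABLE

Try p = False.
Branch on q: take q = False.
  then v is forced to False.
  then u is forced to False.
Set r = False and propagate.
  then w is forced to True.
  then t is forced to False.
  then s is forced to False.
So p = False, q = False, r = False, s = False, t = False, u = False, v = False, w = True is a satisfying assignment.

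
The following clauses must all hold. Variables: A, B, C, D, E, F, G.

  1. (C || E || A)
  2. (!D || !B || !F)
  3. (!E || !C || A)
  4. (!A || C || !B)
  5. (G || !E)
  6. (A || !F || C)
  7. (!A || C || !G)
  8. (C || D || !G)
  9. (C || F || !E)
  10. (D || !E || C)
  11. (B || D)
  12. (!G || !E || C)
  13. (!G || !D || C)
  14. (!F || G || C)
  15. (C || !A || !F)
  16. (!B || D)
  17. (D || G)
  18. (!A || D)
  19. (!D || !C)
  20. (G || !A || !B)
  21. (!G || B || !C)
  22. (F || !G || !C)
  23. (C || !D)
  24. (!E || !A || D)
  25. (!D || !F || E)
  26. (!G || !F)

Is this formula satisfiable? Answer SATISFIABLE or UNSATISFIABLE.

C = True:
  propagation gives D=False, B=True; an empty clause results — contradiction.
C = False:
  propagation gives D=False, G=False; an empty clause results — contradiction.
Every branch closes, so no satisfying assignment exists.

UNSATISFIABLE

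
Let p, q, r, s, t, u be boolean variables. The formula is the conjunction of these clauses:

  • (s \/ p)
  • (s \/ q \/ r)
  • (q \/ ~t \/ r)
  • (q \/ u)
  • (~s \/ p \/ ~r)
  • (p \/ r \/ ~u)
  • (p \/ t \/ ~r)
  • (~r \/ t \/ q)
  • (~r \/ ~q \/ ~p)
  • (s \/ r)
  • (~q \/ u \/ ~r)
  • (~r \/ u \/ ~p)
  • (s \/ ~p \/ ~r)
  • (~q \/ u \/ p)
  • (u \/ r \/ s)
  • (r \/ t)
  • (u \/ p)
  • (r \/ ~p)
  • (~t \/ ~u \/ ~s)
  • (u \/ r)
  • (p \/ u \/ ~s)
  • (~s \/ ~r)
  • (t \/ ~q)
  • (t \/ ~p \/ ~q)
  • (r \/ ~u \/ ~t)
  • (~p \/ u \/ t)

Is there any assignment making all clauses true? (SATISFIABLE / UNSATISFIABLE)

r = True:
  propagation gives s=False, p=True; an empty clause results — contradiction.
r = False:
  propagation gives s=True, t=True, q=True, p=False; an empty clause results — contradiction.
Every branch closes, so no satisfying assignment exists.

UNSATISFIABLE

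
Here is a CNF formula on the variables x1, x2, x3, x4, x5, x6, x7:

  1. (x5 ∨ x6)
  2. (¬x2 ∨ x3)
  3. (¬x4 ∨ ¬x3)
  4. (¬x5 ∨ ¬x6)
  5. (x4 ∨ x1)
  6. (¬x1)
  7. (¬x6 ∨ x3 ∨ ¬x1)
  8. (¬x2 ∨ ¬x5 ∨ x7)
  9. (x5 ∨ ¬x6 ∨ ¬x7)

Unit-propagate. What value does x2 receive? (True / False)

False

(¬x1) stands alone — x1 = False.
From (x1 ∨ x4) and x1 = False: x4 = True.
From (¬x4 ∨ ¬x3) and x4 = True: x3 = False.
In (x3 ∨ ¬x2), x3 is now false; ¬x2 must hold, so x2 = False.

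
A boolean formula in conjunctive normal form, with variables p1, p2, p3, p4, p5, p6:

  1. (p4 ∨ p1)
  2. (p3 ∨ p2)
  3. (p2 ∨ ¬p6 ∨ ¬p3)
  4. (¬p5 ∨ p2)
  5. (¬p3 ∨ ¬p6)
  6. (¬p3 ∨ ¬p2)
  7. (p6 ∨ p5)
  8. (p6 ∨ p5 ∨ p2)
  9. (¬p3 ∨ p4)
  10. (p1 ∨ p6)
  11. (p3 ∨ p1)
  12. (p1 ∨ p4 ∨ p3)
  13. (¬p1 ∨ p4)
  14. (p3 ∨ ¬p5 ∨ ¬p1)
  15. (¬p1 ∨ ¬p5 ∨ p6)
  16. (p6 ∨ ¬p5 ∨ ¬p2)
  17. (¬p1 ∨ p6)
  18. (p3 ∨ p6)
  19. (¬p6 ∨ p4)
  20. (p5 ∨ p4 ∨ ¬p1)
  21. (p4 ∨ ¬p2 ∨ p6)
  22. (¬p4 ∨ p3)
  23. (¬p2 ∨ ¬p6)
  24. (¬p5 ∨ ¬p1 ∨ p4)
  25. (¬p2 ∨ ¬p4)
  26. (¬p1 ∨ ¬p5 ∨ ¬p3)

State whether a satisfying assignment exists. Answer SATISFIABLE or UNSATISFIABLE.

UNSATISFIABLE

p6 = True:
  propagation gives p3=False, p2=True; an empty clause results — contradiction.
p6 = False:
  propagation gives p5=True, p2=True; an empty clause results — contradiction.
Every branch closes, so no satisfying assignment exists.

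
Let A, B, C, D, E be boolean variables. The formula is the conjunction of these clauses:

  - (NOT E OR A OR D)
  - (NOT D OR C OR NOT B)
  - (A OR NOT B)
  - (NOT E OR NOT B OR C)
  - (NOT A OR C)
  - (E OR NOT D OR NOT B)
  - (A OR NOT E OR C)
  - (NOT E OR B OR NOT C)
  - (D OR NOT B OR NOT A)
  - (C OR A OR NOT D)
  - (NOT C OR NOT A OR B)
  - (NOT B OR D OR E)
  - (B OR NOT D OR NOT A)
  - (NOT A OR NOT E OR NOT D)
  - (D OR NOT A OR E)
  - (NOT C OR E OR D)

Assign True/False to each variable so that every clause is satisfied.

Try A = False.
  then B is forced to False.
Set C = True and propagate.
  then E is forced to False.
  then D is forced to True.

A=False, B=False, C=True, D=True, E=False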